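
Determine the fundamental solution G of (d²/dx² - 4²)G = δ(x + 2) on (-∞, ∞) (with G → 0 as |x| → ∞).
-\frac{e^{-4|x + 2|}}{8}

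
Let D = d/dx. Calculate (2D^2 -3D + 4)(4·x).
16 x - 12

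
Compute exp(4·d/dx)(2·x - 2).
2 x + 6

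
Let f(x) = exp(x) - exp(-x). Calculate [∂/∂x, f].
2 \cosh{\left(x \right)}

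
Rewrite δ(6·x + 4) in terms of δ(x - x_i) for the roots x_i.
\frac{\delta(x + 2/3)}{6}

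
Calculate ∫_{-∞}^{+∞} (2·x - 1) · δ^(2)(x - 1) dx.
0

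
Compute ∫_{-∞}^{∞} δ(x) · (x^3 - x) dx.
0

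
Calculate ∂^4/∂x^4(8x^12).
95040 x^{8}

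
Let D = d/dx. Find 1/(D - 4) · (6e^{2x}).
- 3 e^{2 x}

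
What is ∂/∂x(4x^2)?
8 x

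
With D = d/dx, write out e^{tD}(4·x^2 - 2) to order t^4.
4 t^{2} + 8 t x + 4 x^{2} - 2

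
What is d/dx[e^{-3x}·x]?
\left(1 - 3 x\right) e^{- 3 x}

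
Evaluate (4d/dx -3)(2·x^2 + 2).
- 6 x^{2} + 16 x - 6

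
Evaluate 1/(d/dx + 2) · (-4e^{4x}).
- \frac{2 e^{4 x}}{3}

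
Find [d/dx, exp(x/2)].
\frac{e^{\frac{x}{2}}}{2}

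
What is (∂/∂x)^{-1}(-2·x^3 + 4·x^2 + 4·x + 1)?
- \frac{x^{4}}{2} + \frac{4 x^{3}}{3} + 2 x^{2} + x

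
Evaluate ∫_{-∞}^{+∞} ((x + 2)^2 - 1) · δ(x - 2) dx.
15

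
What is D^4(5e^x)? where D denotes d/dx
5 e^{x}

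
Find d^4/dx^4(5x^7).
4200 x^{3}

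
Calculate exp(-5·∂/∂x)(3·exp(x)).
3 e^{x - 5}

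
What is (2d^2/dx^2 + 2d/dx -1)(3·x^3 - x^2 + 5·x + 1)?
- 3 x^{3} + 19 x^{2} + 27 x + 5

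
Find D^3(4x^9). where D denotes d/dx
2016 x^{6}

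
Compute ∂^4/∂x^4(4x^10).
20160 x^{6}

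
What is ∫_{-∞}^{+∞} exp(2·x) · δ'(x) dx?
-2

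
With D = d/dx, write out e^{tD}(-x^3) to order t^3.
- t^{3} - 3 t^{2} x - 3 t x^{2} - x^{3}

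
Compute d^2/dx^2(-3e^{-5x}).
- 75 e^{- 5 x}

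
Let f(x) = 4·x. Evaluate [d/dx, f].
4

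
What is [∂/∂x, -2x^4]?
- 8 x^{3}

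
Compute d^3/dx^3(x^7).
210 x^{4}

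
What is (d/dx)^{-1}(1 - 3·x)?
- \frac{3 x^{2}}{2} + x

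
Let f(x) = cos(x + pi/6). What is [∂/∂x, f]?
- \sin{\left(x + \frac{\pi}{6} \right)}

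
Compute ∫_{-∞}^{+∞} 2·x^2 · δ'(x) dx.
0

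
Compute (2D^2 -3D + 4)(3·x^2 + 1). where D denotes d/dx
12 x^{2} - 18 x + 16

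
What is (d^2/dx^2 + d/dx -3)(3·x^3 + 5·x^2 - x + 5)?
- 9 x^{3} - 6 x^{2} + 31 x - 6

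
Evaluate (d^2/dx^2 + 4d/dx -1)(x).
4 - x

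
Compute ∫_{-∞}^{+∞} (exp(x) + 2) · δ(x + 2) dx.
e^{-2} + 2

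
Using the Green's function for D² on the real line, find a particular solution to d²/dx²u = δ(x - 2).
\frac{|x - 2|}{2}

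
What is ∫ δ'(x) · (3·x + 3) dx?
-3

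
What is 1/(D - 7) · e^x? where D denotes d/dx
- \frac{e^{x}}{6}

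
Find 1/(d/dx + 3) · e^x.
\frac{e^{x}}{4}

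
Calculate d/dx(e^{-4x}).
- 4 e^{- 4 x}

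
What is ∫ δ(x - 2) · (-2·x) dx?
-4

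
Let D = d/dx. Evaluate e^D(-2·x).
- 2 x - 2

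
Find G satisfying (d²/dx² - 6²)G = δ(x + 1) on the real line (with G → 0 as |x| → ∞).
-\frac{e^{-6|x + 1|}}{12}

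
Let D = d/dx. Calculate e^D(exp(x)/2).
\frac{e^{x + 1}}{2}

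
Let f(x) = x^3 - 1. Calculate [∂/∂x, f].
3 x^{2}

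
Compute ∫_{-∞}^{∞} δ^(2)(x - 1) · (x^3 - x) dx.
6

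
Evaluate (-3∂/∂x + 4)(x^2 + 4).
4 x^{2} - 6 x + 16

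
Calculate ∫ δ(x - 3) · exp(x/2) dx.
e^{\frac{3}{2}}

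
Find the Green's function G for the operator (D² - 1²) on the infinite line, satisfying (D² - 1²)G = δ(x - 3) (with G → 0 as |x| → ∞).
-\frac{e^{-|x - 3|}}{2}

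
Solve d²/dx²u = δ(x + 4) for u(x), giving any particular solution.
\frac{|x + 4|}{2}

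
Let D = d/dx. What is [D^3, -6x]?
-18D^{2}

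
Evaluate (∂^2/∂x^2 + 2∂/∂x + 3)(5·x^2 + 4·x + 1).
15 x^{2} + 32 x + 21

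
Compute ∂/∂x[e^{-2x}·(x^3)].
x^{2} \left(3 - 2 x\right) e^{- 2 x}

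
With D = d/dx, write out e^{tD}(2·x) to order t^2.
2 t + 2 x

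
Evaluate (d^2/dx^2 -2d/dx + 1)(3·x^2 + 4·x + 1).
3 x^{2} - 8 x - 1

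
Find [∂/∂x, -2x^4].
- 8 x^{3}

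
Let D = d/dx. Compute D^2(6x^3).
36 x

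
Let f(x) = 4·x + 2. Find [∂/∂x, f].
4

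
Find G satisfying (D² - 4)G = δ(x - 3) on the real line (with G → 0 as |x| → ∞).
-\frac{e^{-2|x - 3|}}{4}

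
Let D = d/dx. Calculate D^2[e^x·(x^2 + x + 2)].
\left(x^{2} + 5 x + 6\right) e^{x}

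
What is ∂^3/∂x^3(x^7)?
210 x^{4}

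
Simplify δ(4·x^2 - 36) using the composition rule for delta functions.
\frac{\delta(x - 3) + \delta(x + 3)}{24}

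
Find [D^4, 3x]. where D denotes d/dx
12D^{3}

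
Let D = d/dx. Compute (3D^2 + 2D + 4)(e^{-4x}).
44 e^{- 4 x}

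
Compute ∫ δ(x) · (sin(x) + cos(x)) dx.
1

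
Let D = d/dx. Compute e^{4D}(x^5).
x^{5} + 20 x^{4} + 160 x^{3} + 640 x^{2} + 1280 x + 1024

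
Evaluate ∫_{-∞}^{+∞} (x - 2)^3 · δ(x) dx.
-8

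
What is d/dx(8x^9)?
72 x^{8}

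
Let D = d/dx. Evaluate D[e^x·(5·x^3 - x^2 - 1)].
\left(5 x^{3} + 14 x^{2} - 2 x - 1\right) e^{x}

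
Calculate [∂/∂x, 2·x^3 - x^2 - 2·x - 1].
6 x^{2} - 2 x - 2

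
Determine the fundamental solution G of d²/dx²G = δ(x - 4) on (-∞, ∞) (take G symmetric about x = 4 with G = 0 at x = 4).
\frac{|x - 4|}{2}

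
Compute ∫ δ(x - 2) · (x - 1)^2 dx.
1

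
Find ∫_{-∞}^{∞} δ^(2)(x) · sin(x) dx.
0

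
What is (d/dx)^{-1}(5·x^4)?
x^{5}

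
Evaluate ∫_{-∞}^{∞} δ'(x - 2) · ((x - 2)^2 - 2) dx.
0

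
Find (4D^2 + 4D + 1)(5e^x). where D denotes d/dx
45 e^{x}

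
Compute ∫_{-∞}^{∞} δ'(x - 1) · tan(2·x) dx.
- \frac{2}{\cos^{2}{\left(2 \right)}}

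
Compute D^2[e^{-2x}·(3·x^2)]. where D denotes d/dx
6 \left(2 x^{2} - 4 x + 1\right) e^{- 2 x}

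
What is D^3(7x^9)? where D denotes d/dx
3528 x^{6}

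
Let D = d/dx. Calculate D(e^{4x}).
4 e^{4 x}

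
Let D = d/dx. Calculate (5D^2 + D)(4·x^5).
20 x^{3} \left(x + 20\right)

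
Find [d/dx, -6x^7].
- 42 x^{6}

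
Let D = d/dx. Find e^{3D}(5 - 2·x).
- 2 x - 1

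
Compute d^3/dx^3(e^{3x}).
27 e^{3 x}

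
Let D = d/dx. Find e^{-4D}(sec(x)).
\sec{\left(x - 4 \right)}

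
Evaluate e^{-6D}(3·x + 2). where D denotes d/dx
3 x - 16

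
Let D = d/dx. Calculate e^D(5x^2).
5 x^{2} + 10 x + 5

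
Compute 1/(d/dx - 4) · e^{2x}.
- \frac{e^{2 x}}{2}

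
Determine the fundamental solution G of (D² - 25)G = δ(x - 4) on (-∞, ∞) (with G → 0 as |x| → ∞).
-\frac{e^{-5|x - 4|}}{10}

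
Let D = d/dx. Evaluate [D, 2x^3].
6 x^{2}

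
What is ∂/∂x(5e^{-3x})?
- 15 e^{- 3 x}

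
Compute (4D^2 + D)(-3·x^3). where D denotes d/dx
9 x \left(- x - 8\right)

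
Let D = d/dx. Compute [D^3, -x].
-3D^{2}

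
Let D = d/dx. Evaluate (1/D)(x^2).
\frac{x^{3}}{3}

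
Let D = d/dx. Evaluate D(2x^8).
16 x^{7}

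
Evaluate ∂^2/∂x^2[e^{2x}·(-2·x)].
8 \left(- x - 1\right) e^{2 x}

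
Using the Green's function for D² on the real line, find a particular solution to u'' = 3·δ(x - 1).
\frac{3|x - 1|}{2}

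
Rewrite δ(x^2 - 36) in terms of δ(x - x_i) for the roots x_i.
\frac{\delta(x - 6) + \delta(x + 6)}{12}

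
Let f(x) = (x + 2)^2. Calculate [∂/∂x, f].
2 x + 4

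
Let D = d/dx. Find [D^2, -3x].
-6D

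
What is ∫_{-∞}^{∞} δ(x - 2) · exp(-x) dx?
e^{-2}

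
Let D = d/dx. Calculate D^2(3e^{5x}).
75 e^{5 x}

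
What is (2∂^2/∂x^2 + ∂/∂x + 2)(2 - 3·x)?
1 - 6 x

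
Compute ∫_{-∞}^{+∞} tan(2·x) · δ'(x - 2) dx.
- 2 \tan^{2}{\left(4 \right)} - 2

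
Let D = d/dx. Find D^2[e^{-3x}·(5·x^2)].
5 \left(9 x^{2} - 12 x + 2\right) e^{- 3 x}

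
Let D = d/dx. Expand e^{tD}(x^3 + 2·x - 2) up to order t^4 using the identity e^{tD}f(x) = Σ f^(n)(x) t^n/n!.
t^{3} + 3 t^{2} x + t \left(3 x^{2} + 2\right) + x^{3} + 2 x - 2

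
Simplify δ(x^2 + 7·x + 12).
\frac{\delta(x + 4) + \delta(x + 3)}{1}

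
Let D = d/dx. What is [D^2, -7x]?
-14D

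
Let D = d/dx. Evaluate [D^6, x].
6D^{5}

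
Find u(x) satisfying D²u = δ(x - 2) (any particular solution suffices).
\frac{|x - 2|}{2}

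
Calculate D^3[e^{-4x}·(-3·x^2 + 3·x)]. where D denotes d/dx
24 \left(8 x^{2} - 20 x + 9\right) e^{- 4 x}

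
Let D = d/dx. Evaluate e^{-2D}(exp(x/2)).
e^{\frac{x}{2} - 1}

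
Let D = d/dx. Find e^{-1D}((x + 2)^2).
x^{2} + 2 x + 1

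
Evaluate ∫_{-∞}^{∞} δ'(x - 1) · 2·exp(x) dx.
- 2 e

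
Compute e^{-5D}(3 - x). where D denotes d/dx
8 - x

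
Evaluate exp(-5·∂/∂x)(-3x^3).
- 3 x^{3} + 45 x^{2} - 225 x + 375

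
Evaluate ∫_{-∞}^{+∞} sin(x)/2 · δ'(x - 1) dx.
- \frac{\cos{\left(1 \right)}}{2}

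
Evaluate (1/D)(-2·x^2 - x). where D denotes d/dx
- \frac{2 x^{3}}{3} - \frac{x^{2}}{2}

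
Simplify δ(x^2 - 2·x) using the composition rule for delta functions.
\frac{\delta(x - 2) + \delta(x)}{2}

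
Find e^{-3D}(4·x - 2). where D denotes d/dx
4 x - 14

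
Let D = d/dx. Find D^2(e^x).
e^{x}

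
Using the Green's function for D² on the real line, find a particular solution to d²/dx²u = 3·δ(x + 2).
\frac{3|x + 2|}{2}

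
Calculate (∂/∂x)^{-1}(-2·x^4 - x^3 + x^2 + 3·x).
- \frac{2 x^{5}}{5} - \frac{x^{4}}{4} + \frac{x^{3}}{3} + \frac{3 x^{2}}{2}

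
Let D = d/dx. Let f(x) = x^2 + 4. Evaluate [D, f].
2 x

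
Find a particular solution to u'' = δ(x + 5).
\frac{|x + 5|}{2}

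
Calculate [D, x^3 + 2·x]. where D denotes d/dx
3 x^{2} + 2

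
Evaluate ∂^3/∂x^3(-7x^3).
-42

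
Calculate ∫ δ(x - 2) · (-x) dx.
-2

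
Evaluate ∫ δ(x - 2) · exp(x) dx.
e^{2}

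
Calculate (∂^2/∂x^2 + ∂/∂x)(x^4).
4 x^{2} \left(x + 3\right)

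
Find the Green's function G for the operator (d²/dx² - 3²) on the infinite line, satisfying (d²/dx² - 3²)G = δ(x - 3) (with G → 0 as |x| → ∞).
-\frac{e^{-3|x - 3|}}{6}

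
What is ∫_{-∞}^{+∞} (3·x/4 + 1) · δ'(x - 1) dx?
- \frac{3}{4}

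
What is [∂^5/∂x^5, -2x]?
-10\frac{d^{4}}{dx^{4}}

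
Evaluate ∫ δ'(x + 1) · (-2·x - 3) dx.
2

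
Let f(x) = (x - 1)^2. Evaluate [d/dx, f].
2 x - 2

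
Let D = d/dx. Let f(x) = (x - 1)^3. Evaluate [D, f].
3 \left(x - 1\right)^{2}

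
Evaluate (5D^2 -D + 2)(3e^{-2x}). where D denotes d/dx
72 e^{- 2 x}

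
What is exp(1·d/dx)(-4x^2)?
- 4 x^{2} - 8 x - 4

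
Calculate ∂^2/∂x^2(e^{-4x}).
16 e^{- 4 x}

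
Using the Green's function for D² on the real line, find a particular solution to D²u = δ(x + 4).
\frac{|x + 4|}{2}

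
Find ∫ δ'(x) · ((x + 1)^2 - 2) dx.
-2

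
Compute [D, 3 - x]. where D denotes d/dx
-1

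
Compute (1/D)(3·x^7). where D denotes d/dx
\frac{3 x^{8}}{8}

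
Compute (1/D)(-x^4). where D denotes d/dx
- \frac{x^{5}}{5}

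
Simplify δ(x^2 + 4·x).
\frac{\delta(x + 4) + \delta(x)}{4}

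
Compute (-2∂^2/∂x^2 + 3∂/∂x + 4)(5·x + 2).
20 x + 23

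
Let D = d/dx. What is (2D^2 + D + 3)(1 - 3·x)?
- 9 x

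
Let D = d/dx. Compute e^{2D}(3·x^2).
3 x^{2} + 12 x + 12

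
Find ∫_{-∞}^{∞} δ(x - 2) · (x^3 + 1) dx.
9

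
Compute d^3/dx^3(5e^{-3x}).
- 135 e^{- 3 x}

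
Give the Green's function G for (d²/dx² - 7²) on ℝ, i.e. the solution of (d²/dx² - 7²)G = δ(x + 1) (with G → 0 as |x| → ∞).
-\frac{e^{-7|x + 1|}}{14}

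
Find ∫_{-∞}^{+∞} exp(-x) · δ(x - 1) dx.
e^{-1}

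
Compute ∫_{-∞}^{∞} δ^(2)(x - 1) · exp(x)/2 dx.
\frac{e}{2}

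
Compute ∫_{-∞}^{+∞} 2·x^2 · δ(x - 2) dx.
8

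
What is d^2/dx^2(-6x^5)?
- 120 x^{3}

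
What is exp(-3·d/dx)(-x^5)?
- x^{5} + 15 x^{4} - 90 x^{3} + 270 x^{2} - 405 x + 243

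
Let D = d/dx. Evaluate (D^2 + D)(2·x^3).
6 x \left(x + 2\right)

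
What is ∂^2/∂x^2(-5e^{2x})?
- 20 e^{2 x}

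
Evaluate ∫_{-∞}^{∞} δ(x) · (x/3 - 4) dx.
-4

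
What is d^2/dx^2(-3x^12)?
- 396 x^{10}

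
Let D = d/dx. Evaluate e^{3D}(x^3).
x^{3} + 9 x^{2} + 27 x + 27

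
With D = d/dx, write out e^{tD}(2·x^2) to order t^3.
2 t^{2} + 4 t x + 2 x^{2}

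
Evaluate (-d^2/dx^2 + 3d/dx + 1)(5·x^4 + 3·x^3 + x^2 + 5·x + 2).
5 x^{4} + 63 x^{3} - 32 x^{2} - 7 x + 15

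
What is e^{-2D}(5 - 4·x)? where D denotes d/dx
13 - 4 x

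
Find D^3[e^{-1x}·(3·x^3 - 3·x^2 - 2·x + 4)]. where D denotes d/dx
\left(- 3 x^{3} + 30 x^{2} - 70 x + 26\right) e^{- x}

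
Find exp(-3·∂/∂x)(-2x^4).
- 2 x^{4} + 24 x^{3} - 108 x^{2} + 216 x - 162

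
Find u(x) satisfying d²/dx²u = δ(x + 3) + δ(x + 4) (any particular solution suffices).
\frac{|x + 3|}{2} + \frac{|x + 4|}{2}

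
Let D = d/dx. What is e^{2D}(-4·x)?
- 4 x - 8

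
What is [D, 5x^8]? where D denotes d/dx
40 x^{7}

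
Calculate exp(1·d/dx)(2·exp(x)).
2 e^{x + 1}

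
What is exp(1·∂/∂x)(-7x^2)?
- 7 x^{2} - 14 x - 7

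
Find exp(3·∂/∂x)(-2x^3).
- 2 x^{3} - 18 x^{2} - 54 x - 54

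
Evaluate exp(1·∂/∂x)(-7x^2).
- 7 x^{2} - 14 x - 7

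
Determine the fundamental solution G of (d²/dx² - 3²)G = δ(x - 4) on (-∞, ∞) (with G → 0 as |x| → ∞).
-\frac{e^{-3|x - 4|}}{6}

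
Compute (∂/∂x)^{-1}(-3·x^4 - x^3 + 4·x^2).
- \frac{3 x^{5}}{5} - \frac{x^{4}}{4} + \frac{4 x^{3}}{3}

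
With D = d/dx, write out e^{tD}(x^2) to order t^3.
t^{2} + 2 t x + x^{2}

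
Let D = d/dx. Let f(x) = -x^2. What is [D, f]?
- 2 x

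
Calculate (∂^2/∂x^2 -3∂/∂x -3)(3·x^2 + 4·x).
- 9 x^{2} - 30 x - 6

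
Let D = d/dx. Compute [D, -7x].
-7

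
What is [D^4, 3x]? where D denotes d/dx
12D^{3}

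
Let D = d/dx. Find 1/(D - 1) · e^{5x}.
\frac{e^{5 x}}{4}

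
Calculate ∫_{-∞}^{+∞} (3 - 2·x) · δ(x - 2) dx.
-1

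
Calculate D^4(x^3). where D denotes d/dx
0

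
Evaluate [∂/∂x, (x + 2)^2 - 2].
2 x + 4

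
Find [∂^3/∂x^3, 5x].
15\frac{d^{2}}{dx^{2}}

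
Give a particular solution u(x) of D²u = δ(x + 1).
\frac{|x + 1|}{2}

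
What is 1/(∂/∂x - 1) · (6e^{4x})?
2 e^{4 x}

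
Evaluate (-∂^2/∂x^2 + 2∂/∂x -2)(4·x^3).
8 x \left(- x^{2} + 3 x - 3\right)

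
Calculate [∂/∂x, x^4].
4 x^{3}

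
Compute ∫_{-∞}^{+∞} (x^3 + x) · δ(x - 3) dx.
30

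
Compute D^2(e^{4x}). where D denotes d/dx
16 e^{4 x}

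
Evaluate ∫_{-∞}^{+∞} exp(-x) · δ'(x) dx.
1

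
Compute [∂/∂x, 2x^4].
8 x^{3}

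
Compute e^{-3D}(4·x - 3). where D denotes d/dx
4 x - 15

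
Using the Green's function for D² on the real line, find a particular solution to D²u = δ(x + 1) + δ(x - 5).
\frac{|x + 1|}{2} + \frac{|x - 5|}{2}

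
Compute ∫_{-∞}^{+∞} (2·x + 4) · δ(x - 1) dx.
6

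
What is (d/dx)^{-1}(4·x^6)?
\frac{4 x^{7}}{7}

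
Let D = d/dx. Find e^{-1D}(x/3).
\frac{x}{3} - \frac{1}{3}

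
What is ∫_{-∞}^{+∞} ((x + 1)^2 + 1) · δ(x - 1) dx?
5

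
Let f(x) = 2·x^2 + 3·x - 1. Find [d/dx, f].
4 x + 3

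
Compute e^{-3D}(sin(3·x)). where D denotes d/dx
\sin{\left(3 x - 9 \right)}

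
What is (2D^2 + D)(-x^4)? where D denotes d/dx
4 x^{2} \left(- x - 6\right)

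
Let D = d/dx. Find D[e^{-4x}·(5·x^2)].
10 x \left(1 - 2 x\right) e^{- 4 x}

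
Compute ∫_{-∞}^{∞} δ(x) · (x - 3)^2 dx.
9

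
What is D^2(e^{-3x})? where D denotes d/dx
9 e^{- 3 x}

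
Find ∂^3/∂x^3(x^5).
60 x^{2}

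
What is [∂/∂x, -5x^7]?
- 35 x^{6}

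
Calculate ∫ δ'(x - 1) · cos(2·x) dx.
2 \sin{\left(2 \right)}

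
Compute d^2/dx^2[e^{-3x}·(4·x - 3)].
3 \left(12 x - 17\right) e^{- 3 x}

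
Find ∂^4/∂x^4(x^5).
120 x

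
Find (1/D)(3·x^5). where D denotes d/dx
\frac{x^{6}}{2}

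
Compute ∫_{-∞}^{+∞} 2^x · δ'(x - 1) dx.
- \log{\left(4 \right)}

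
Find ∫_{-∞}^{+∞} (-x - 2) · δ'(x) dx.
1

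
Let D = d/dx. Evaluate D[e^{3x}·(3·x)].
\left(9 x + 3\right) e^{3 x}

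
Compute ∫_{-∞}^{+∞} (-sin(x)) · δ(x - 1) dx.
- \sin{\left(1 \right)}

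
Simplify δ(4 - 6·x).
\frac{\delta(x - 2/3)}{6}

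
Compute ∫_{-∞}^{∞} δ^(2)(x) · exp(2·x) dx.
4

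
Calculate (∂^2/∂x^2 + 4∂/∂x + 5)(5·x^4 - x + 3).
25 x^{4} + 80 x^{3} + 60 x^{2} - 5 x + 11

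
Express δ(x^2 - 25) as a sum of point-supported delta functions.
\frac{\delta(x - 5) + \delta(x + 5)}{10}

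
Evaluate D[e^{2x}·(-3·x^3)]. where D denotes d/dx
x^{2} \left(- 6 x - 9\right) e^{2 x}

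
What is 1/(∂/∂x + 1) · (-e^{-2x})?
e^{- 2 x}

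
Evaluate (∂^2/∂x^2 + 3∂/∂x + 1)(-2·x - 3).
- 2 x - 9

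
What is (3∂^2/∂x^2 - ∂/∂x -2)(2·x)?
- 4 x - 2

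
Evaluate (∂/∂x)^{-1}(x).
\frac{x^{2}}{2}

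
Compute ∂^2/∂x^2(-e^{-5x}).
- 25 e^{- 5 x}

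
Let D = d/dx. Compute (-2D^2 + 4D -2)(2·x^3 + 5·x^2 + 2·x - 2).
- 4 x^{3} + 14 x^{2} + 12 x - 8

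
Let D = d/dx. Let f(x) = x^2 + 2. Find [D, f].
2 x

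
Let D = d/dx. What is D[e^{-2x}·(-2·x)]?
2 \left(2 x - 1\right) e^{- 2 x}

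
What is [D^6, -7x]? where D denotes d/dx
-42D^{5}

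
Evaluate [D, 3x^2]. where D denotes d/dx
6 x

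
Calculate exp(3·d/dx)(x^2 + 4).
x^{2} + 6 x + 13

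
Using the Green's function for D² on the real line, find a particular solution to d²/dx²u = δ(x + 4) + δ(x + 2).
\frac{|x + 4|}{2} + \frac{|x + 2|}{2}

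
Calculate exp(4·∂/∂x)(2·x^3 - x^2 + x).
2 x^{3} + 23 x^{2} + 89 x + 116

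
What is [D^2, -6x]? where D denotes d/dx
-12D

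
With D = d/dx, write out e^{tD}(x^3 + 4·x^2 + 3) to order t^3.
t^{3} + t^{2} \left(3 x + 4\right) + t x \left(3 x + 8\right) + x^{3} + 4 x^{2} + 3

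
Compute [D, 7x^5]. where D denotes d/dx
35 x^{4}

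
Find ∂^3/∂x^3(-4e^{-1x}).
4 e^{- x}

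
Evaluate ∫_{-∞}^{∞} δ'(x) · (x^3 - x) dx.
1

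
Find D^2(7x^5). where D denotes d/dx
140 x^{3}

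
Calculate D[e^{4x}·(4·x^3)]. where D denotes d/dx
x^{2} \left(16 x + 12\right) e^{4 x}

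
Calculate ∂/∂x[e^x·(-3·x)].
3 \left(- x - 1\right) e^{x}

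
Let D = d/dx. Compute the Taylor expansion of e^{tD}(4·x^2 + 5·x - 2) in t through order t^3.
4 t^{2} + t \left(8 x + 5\right) + 4 x^{2} + 5 x - 2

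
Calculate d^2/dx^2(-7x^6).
- 210 x^{4}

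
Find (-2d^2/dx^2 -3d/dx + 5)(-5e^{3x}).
110 e^{3 x}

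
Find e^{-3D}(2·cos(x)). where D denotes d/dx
2 \cos{\left(x - 3 \right)}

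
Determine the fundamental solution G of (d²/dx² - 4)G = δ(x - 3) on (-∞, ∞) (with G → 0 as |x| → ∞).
-\frac{e^{-2|x - 3|}}{4}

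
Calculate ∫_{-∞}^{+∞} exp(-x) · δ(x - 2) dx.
e^{-2}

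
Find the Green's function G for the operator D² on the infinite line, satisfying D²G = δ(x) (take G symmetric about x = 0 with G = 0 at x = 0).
\frac{|x|}{2}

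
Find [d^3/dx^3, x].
3\frac{d^{2}}{dx^{2}}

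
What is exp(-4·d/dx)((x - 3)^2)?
x^{2} - 14 x + 49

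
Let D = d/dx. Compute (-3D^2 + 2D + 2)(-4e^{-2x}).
56 e^{- 2 x}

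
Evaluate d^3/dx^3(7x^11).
6930 x^{8}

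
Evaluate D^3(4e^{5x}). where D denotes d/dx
500 e^{5 x}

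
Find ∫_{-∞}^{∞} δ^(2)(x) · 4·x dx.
0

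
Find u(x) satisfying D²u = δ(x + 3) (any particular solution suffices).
\frac{|x + 3|}{2}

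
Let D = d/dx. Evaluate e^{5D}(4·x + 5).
4 x + 25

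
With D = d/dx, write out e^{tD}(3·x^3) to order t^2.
3 x \left(3 t^{2} + 3 t x + x^{2}\right)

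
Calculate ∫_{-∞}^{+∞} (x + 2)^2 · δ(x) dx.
4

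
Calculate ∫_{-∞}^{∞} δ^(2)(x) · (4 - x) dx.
0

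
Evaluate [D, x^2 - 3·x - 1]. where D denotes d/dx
2 x - 3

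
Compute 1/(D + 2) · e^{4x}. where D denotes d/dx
\frac{e^{4 x}}{6}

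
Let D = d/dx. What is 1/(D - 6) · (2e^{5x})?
- 2 e^{5 x}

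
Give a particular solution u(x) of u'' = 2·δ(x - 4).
|x - 4|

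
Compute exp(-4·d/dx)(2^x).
2^{x - 4}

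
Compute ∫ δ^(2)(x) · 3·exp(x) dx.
3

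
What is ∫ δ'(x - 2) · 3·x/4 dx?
- \frac{3}{4}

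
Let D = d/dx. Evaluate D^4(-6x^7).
- 5040 x^{3}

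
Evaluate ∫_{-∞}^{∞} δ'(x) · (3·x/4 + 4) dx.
- \frac{3}{4}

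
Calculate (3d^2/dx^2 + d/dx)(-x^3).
3 x \left(- x - 6\right)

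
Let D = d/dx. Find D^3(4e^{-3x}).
- 108 e^{- 3 x}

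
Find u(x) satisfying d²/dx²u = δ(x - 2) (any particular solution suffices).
\frac{|x - 2|}{2}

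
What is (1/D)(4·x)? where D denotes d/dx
2 x^{2}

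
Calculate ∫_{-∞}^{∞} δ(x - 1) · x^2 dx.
1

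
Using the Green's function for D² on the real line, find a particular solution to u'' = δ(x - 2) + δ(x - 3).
\frac{|x - 2|}{2} + \frac{|x - 3|}{2}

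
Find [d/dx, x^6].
6 x^{5}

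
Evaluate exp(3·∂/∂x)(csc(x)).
\csc{\left(x + 3 \right)}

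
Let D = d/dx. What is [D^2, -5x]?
-10D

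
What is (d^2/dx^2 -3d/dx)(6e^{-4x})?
168 e^{- 4 x}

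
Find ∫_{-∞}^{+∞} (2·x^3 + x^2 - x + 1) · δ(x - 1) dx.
3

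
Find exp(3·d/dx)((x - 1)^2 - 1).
x^{2} + 4 x + 3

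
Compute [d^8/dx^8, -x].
-8\frac{d^{7}}{dx^{7}}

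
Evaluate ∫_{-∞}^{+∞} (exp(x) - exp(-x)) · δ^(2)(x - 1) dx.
2 \sinh{\left(1 \right)}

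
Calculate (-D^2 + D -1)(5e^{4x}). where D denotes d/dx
- 65 e^{4 x}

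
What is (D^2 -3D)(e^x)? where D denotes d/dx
- 2 e^{x}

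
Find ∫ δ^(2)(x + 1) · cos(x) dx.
- \cos{\left(1 \right)}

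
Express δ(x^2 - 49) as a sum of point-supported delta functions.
\frac{\delta(x - 7) + \delta(x + 7)}{14}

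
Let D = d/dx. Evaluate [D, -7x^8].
- 56 x^{7}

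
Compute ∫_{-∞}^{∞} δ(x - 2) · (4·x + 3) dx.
11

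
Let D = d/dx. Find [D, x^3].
3 x^{2}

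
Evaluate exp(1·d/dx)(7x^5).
7 x^{5} + 35 x^{4} + 70 x^{3} + 70 x^{2} + 35 x + 7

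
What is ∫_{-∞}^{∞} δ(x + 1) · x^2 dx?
1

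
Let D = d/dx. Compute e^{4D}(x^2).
x^{2} + 8 x + 16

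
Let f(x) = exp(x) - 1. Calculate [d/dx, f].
e^{x}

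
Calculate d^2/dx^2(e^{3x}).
9 e^{3 x}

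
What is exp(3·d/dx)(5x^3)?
5 x^{3} + 45 x^{2} + 135 x + 135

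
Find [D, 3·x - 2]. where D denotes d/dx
3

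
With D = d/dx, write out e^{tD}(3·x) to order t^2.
3 t + 3 x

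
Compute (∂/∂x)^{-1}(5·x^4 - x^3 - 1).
x^{5} - \frac{x^{4}}{4} - x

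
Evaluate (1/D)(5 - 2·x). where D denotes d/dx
- x^{2} + 5 x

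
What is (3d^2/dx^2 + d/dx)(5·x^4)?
20 x^{2} \left(x + 9\right)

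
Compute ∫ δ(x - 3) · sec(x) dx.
\sec{\left(3 \right)}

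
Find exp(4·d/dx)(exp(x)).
e^{x + 4}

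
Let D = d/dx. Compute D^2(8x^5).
160 x^{3}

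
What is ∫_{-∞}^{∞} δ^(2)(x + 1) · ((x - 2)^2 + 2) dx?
2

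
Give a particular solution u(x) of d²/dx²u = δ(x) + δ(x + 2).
\frac{|x|}{2} + \frac{|x + 2|}{2}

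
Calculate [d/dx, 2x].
2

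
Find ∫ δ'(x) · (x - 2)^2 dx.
4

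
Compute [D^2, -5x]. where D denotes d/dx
-10D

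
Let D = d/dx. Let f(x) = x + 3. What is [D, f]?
1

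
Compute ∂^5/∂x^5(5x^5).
600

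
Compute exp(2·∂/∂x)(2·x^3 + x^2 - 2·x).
2 x^{3} + 13 x^{2} + 26 x + 16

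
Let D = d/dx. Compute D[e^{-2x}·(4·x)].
4 \left(1 - 2 x\right) e^{- 2 x}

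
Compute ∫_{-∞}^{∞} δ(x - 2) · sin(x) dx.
\sin{\left(2 \right)}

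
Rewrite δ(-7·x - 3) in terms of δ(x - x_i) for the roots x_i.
\frac{\delta(x + 3/7)}{7}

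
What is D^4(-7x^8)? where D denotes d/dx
- 11760 x^{4}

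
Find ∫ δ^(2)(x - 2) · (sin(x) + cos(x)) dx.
- \sin{\left(2 \right)} - \cos{\left(2 \right)}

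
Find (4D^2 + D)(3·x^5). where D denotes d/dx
15 x^{3} \left(x + 16\right)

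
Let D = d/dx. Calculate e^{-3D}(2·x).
2 x - 6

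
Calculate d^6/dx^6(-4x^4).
0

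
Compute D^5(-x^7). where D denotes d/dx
- 2520 x^{2}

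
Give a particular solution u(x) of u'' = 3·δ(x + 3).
\frac{3|x + 3|}{2}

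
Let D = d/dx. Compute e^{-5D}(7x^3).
7 x^{3} - 105 x^{2} + 525 x - 875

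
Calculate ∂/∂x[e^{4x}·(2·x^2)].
4 x \left(2 x + 1\right) e^{4 x}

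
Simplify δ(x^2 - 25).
\frac{\delta(x - 5) + \delta(x + 5)}{10}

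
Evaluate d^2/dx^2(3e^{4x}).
48 e^{4 x}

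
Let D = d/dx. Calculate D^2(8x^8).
448 x^{6}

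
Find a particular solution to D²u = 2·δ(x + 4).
|x + 4|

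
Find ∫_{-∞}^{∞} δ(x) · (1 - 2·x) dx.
1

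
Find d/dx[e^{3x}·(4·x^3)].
12 x^{2} \left(x + 1\right) e^{3 x}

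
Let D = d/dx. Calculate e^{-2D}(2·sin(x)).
2 \sin{\left(x - 2 \right)}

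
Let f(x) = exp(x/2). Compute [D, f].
\frac{e^{\frac{x}{2}}}{2}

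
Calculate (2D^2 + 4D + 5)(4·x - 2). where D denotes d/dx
20 x + 6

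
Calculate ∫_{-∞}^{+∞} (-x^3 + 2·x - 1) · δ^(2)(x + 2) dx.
12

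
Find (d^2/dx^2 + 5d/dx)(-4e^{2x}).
- 56 e^{2 x}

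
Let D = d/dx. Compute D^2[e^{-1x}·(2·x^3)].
2 x \left(x^{2} - 6 x + 6\right) e^{- x}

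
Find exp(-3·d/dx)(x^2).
x^{2} - 6 x + 9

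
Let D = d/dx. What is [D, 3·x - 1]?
3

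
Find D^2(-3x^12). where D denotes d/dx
- 396 x^{10}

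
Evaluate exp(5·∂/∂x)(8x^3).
8 x^{3} + 120 x^{2} + 600 x + 1000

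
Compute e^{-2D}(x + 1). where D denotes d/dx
x - 1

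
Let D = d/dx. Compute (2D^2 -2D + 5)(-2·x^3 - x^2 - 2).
- 10 x^{3} + 7 x^{2} - 20 x - 14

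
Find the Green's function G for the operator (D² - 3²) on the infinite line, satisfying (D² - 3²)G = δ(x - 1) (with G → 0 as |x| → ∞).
-\frac{e^{-3|x - 1|}}{6}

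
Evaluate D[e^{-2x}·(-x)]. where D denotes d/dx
\left(2 x - 1\right) e^{- 2 x}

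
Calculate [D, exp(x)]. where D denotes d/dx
e^{x}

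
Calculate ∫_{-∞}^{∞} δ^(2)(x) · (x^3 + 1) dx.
0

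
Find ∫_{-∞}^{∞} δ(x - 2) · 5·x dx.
10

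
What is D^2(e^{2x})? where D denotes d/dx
4 e^{2 x}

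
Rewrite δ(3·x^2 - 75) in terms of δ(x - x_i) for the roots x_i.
\frac{\delta(x - 5) + \delta(x + 5)}{30}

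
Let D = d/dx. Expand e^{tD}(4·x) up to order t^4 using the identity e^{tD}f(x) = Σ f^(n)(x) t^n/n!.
4 t + 4 x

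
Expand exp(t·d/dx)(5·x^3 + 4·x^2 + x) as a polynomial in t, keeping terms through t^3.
5 t^{3} + t^{2} \left(15 x + 4\right) + t \left(15 x^{2} + 8 x + 1\right) + 5 x^{3} + 4 x^{2} + x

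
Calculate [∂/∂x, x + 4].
1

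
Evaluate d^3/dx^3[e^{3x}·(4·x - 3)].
\left(108 x + 27\right) e^{3 x}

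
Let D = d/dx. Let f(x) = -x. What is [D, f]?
-1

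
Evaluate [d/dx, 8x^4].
32 x^{3}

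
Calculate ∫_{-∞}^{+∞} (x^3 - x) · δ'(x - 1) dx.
-2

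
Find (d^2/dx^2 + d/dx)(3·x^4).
12 x^{2} \left(x + 3\right)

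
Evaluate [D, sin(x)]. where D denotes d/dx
\cos{\left(x \right)}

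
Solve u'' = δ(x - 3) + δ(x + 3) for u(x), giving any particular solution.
\frac{|x - 3|}{2} + \frac{|x + 3|}{2}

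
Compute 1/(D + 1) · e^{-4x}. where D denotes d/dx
- \frac{e^{- 4 x}}{3}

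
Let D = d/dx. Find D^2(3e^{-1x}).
3 e^{- x}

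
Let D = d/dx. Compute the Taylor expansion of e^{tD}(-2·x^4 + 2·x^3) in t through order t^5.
- 2 t^{4} - 2 t^{3} \left(4 x - 1\right) - 6 t^{2} x \left(2 x - 1\right) - 2 t x^{2} \left(4 x - 3\right) - 2 x^{4} + 2 x^{3}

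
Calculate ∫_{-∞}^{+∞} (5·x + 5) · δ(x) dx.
5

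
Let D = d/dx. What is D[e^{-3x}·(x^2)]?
x \left(2 - 3 x\right) e^{- 3 x}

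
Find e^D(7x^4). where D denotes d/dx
7 x^{4} + 28 x^{3} + 42 x^{2} + 28 x + 7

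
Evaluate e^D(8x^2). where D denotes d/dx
8 x^{2} + 16 x + 8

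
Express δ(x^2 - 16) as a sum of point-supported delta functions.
\frac{\delta(x + 4) + \delta(x - 4)}{8}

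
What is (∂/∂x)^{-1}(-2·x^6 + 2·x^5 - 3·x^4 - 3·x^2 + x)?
- \frac{2 x^{7}}{7} + \frac{x^{6}}{3} - \frac{3 x^{5}}{5} - x^{3} + \frac{x^{2}}{2}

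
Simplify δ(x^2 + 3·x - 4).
\frac{\delta(x + 4) + \delta(x - 1)}{5}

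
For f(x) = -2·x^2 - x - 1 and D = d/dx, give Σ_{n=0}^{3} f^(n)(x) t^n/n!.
- 2 t^{2} - t \left(4 x + 1\right) - 2 x^{2} - x - 1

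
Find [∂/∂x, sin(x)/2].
\frac{\cos{\left(x \right)}}{2}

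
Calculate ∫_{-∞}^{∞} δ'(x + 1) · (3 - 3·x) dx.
3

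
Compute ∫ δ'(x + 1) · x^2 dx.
2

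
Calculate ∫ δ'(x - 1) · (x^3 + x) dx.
-4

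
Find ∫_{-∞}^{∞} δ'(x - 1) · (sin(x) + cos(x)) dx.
- \cos{\left(1 \right)} + \sin{\left(1 \right)}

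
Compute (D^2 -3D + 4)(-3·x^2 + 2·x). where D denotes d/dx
- 12 x^{2} + 26 x - 12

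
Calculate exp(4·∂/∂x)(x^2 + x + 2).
x^{2} + 9 x + 22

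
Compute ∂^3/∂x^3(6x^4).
144 x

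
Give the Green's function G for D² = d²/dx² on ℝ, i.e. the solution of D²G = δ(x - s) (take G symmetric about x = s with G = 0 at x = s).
\frac{|x - s|}{2}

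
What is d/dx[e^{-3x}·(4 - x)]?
\left(3 x - 13\right) e^{- 3 x}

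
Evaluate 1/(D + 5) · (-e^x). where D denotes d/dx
- \frac{e^{x}}{6}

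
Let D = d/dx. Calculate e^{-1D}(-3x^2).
- 3 x^{2} + 6 x - 3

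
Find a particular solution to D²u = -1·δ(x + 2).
-\frac{|x + 2|}{2}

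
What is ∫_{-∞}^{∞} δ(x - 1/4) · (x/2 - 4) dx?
- \frac{31}{8}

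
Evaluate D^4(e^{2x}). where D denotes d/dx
16 e^{2 x}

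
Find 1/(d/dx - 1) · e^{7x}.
\frac{e^{7 x}}{6}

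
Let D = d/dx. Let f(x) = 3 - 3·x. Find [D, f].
-3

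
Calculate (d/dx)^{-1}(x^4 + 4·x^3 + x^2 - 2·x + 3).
\frac{x^{5}}{5} + x^{4} + \frac{x^{3}}{3} - x^{2} + 3 x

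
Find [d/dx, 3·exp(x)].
3 e^{x}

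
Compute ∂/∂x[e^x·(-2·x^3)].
2 x^{2} \left(- x - 3\right) e^{x}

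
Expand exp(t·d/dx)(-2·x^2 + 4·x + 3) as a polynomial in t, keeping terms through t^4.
- 2 t^{2} - 4 t \left(x - 1\right) - 2 x^{2} + 4 x + 3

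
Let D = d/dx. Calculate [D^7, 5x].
35D^{6}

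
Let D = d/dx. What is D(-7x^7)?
- 49 x^{6}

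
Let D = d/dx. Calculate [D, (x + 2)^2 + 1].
2 x + 4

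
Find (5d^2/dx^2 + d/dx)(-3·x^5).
15 x^{3} \left(- x - 20\right)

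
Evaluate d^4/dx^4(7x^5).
840 x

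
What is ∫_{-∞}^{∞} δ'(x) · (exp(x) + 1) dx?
-1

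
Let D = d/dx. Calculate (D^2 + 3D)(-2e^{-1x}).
4 e^{- x}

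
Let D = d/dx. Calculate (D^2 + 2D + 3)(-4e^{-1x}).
- 8 e^{- x}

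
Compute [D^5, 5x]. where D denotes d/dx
25D^{4}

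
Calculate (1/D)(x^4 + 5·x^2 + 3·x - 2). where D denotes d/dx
\frac{x^{5}}{5} + \frac{5 x^{3}}{3} + \frac{3 x^{2}}{2} - 2 x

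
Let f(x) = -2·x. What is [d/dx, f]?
-2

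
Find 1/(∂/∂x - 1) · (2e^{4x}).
\frac{2 e^{4 x}}{3}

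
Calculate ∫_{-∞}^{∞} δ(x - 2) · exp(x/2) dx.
e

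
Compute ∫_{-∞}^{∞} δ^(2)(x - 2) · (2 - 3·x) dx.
0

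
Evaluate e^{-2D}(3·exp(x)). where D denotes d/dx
3 e^{x - 2}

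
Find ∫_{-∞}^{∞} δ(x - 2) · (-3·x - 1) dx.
-7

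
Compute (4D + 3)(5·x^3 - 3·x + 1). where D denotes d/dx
15 x^{3} + 60 x^{2} - 9 x - 9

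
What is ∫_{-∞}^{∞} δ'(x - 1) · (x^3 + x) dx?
-4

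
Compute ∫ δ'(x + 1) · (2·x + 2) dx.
-2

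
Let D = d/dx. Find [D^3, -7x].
-21D^{2}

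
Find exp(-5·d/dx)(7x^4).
7 x^{4} - 140 x^{3} + 1050 x^{2} - 3500 x + 4375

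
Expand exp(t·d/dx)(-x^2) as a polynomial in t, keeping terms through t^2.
- t^{2} - 2 t x - x^{2}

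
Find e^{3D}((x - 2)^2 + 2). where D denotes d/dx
x^{2} + 2 x + 3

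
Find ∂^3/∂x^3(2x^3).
12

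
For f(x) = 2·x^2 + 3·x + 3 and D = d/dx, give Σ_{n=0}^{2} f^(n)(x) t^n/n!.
2 t^{2} + t \left(4 x + 3\right) + 2 x^{2} + 3 x + 3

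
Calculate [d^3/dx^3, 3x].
9\frac{d^{2}}{dx^{2}}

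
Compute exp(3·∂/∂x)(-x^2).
- x^{2} - 6 x - 9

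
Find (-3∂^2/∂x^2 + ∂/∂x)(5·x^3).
15 x \left(x - 6\right)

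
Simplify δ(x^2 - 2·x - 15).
\frac{\delta(x + 3) + \delta(x - 5)}{8}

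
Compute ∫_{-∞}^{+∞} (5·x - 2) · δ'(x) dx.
-5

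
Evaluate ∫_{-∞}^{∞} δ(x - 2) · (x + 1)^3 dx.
27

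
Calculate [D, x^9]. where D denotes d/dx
9 x^{8}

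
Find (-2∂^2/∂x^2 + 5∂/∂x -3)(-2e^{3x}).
12 e^{3 x}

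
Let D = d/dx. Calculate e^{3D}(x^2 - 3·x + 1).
x^{2} + 3 x + 1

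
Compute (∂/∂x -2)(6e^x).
- 6 e^{x}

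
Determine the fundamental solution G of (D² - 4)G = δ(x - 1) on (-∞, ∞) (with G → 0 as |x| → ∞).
-\frac{e^{-2|x - 1|}}{4}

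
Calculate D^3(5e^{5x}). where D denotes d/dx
625 e^{5 x}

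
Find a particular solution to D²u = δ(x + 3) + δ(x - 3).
\frac{|x + 3|}{2} + \frac{|x - 3|}{2}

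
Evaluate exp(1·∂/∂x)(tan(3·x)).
\tan{\left(3 x + 3 \right)}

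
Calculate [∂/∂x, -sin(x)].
- \cos{\left(x \right)}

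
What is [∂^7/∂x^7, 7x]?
49\frac{d^{6}}{dx^{6}}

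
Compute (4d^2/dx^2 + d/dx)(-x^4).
4 x^{2} \left(- x - 12\right)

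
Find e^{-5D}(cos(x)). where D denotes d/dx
\cos{\left(x - 5 \right)}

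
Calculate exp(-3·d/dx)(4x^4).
4 x^{4} - 48 x^{3} + 216 x^{2} - 432 x + 324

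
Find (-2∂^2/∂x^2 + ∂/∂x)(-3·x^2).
12 - 6 x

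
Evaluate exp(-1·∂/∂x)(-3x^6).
- 3 x^{6} + 18 x^{5} - 45 x^{4} + 60 x^{3} - 45 x^{2} + 18 x - 3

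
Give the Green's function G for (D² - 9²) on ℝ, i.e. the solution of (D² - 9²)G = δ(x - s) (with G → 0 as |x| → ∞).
-\frac{e^{-9|x-s|}}{18}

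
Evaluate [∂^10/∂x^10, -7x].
-70\frac{d^{9}}{dx^{9}}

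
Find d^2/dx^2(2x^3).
12 x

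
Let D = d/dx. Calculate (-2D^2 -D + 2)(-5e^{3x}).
95 e^{3 x}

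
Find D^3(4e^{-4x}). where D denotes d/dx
- 256 e^{- 4 x}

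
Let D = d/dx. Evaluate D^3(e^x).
e^{x}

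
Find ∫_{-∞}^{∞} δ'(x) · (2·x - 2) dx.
-2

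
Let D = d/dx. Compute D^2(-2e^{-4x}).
- 32 e^{- 4 x}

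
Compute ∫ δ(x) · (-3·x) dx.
0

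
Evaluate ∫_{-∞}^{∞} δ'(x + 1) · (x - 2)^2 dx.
6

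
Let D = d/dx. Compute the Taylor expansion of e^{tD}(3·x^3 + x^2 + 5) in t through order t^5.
3 t^{3} + t^{2} \left(9 x + 1\right) + t x \left(9 x + 2\right) + 3 x^{3} + x^{2} + 5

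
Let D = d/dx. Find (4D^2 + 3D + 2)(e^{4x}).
78 e^{4 x}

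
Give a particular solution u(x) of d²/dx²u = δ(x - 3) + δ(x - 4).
\frac{|x - 3|}{2} + \frac{|x - 4|}{2}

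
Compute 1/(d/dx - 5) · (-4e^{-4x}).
\frac{4 e^{- 4 x}}{9}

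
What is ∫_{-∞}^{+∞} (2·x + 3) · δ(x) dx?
3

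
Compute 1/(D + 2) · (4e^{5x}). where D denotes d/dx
\frac{4 e^{5 x}}{7}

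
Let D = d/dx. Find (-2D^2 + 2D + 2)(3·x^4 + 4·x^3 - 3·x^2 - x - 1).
6 x^{4} + 32 x^{3} - 54 x^{2} - 62 x + 8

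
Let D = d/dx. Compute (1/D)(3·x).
\frac{3 x^{2}}{2}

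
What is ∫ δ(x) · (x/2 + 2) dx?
2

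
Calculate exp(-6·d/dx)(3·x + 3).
3 x - 15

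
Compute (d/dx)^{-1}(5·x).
\frac{5 x^{2}}{2}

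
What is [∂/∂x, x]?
1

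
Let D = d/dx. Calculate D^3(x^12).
1320 x^{9}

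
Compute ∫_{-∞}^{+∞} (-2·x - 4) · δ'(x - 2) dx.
2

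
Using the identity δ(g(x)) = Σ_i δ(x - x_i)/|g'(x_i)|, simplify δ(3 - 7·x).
\frac{\delta(x - 3/7)}{7}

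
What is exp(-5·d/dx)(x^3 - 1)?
x^{3} - 15 x^{2} + 75 x - 126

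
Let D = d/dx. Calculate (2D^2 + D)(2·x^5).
10 x^{3} \left(x + 8\right)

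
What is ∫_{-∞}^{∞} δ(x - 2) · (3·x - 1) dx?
5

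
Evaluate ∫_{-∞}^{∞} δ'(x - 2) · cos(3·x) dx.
3 \sin{\left(6 \right)}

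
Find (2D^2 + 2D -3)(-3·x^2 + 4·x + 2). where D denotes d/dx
9 x^{2} - 24 x - 10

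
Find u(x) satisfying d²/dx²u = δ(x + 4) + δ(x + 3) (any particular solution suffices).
\frac{|x + 4|}{2} + \frac{|x + 3|}{2}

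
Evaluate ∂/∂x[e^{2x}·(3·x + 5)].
\left(6 x + 13\right) e^{2 x}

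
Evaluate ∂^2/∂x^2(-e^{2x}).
- 4 e^{2 x}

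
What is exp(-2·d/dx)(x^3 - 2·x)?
x^{3} - 6 x^{2} + 10 x - 4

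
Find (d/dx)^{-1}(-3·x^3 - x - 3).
- \frac{3 x^{4}}{4} - \frac{x^{2}}{2} - 3 x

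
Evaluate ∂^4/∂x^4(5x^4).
120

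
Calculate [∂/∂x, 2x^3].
6 x^{2}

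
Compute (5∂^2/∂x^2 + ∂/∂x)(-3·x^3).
9 x \left(- x - 10\right)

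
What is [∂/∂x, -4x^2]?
- 8 x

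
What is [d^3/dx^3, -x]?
-3\frac{d^{2}}{dx^{2}}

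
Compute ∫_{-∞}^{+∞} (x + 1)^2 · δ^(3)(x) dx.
0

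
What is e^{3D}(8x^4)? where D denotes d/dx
8 x^{4} + 96 x^{3} + 432 x^{2} + 864 x + 648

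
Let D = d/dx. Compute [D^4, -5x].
-20D^{3}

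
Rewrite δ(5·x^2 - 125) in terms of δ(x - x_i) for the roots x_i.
\frac{\delta(x - 5) + \delta(x + 5)}{50}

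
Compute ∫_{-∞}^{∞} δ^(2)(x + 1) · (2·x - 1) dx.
0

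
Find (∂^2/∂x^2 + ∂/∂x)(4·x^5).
20 x^{3} \left(x + 4\right)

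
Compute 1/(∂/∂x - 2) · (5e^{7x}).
e^{7 x}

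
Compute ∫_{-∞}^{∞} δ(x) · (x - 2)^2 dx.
4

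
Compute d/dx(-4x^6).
- 24 x^{5}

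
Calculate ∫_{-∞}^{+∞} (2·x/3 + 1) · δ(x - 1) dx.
\frac{5}{3}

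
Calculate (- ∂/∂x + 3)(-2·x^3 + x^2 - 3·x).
- 6 x^{3} + 9 x^{2} - 11 x + 3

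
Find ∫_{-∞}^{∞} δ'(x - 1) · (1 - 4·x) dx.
4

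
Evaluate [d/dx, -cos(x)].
\sin{\left(x \right)}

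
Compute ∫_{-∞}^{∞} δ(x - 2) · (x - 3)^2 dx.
1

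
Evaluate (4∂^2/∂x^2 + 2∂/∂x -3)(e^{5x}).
107 e^{5 x}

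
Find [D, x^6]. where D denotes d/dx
6 x^{5}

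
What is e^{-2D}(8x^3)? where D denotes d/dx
8 x^{3} - 48 x^{2} + 96 x - 64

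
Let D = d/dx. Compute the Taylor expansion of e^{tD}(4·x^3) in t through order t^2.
4 x \left(3 t^{2} + 3 t x + x^{2}\right)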